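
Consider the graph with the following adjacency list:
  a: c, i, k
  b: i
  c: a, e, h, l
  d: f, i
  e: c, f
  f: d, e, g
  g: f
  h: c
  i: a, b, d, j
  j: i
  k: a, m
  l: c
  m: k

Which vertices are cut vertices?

a, c, f, i, k

Removing a increases the component count from 1 to 2, so a is a cut vertex.
Removing c increases the component count from 1 to 3, so c is a cut vertex.
Removing f increases the component count from 1 to 2, so f is a cut vertex.
Likewise i, k are cut vertices.
By contrast removing h leaves 1 component; it is not a cut vertex. No other vertex is a cut vertex either.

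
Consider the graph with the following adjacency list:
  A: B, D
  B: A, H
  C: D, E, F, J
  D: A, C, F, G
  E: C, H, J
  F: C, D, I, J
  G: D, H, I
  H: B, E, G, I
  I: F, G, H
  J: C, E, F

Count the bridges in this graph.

0

The edges on the cycle H-B-A-D-C-E-H are not bridges since each lies on that cycle.
Every edge lies on some cycle, so there are no bridges.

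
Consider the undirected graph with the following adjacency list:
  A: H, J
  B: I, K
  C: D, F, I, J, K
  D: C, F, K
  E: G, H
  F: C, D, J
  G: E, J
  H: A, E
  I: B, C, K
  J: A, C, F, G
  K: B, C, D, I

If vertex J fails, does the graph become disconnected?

Yes

Deleting J raises the number of components from 1 to 2, so J is a cut vertex.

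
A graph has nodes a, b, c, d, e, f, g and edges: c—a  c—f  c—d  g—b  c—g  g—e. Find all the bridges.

a-c, b-g, c-d, c-f, c-g, e-g

removing b—g disconnects b from g; removing g—c disconnects g from c; removing d—c disconnects d from c; removing a—c disconnects a from c — these are bridges.
In total 6 edges are bridges.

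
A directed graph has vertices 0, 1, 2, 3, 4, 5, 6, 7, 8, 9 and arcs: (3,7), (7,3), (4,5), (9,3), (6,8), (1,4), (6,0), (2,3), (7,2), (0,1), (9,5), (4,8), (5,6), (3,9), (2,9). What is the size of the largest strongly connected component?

{0, 1, 4, 5, 6} are all mutually reachable — one SCC of size 5.
{2, 3, 7, 9} are all mutually reachable — one SCC of size 4.
{8} is an SCC by itself.
The largest has 5 vertices.

5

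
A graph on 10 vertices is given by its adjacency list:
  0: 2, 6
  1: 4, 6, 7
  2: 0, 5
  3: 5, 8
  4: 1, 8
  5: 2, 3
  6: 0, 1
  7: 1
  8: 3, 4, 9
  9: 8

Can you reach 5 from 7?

From 7 we can reach 0, 1, 2, 3, 4, 5, 6, 7, 8, 9, which includes 5.

Yes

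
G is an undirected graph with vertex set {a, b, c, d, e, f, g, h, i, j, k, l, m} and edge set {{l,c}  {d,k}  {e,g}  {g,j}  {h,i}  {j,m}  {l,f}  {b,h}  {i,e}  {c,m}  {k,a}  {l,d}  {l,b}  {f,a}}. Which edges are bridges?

none

The edges on the cycle l-d-k-a-f-l are not bridges since each lies on that cycle.
Every edge lies on some cycle, so there are no bridges.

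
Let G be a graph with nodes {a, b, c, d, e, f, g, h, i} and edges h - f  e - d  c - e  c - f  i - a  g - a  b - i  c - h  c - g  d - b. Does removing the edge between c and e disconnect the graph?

After removing c - e, the path c-g-a-i-b-d-e still connects them, so the edge is not a bridge.

No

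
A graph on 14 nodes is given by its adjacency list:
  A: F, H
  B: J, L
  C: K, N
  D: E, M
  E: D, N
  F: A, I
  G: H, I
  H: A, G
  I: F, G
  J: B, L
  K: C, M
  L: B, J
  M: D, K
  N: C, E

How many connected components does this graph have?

3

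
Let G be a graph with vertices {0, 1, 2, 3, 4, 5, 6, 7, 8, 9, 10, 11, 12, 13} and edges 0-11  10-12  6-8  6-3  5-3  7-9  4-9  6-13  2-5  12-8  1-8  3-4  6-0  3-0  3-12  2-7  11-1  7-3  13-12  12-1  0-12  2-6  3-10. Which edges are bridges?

none

The edges on the cycle 2-6-13-12-0-3-7-2 are not bridges since each lies on that cycle.
Every edge lies on some cycle, so there are no bridges.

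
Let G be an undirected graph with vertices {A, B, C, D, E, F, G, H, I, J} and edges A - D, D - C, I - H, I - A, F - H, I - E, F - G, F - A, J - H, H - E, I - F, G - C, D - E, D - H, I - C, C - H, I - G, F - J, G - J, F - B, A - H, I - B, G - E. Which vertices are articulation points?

Removing E, for instance, still leaves 1 component. No single vertex removal increases the component count — the graph has no articulation points.

none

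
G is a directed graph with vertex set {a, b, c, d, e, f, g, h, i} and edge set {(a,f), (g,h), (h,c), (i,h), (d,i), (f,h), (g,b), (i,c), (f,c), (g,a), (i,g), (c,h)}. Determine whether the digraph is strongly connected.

There is no directed path from d to e, so the graph is not strongly connected.

No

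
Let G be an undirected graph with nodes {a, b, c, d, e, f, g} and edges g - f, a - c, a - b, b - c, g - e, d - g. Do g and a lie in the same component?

No

The component containing g is {d, e, f, g}, and a is not in it.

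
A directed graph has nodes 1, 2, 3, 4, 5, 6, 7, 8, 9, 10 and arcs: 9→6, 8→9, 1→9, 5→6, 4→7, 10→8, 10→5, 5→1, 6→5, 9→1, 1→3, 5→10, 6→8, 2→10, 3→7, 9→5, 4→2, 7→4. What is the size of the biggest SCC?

10

{1, 2, 3, 4, 5, 6, 7, 8, 9, 10} are all mutually reachable — one SCC of size 10.
The largest has 10 vertices.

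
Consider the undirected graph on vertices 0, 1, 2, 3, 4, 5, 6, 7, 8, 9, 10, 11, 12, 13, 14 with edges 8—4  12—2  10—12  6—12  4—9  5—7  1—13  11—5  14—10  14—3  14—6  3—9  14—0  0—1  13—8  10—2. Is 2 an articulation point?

No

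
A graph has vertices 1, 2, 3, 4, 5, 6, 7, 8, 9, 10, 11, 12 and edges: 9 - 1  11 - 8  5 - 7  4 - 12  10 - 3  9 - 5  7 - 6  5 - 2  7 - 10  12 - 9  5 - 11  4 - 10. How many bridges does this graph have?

The edges on the cycle 4-12-9-5-7-10-4 are not bridges since each lies on that cycle.
But removing 5 - 2 disconnects 5 from 2; removing 5 - 11 disconnects 5 from 11; removing 8 - 11 disconnects 8 from 11; removing 9 - 1 disconnects 9 from 1 — these are bridges.
In total 6 edges are bridges.

6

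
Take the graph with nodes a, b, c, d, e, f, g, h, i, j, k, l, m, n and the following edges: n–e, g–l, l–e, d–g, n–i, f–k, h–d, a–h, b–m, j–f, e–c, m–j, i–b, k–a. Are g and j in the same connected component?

Yes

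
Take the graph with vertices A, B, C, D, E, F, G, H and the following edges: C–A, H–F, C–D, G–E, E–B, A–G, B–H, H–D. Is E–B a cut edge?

After removing E–B, the path E-G-A-C-D-H-B still connects them, so the edge is not a bridge.

No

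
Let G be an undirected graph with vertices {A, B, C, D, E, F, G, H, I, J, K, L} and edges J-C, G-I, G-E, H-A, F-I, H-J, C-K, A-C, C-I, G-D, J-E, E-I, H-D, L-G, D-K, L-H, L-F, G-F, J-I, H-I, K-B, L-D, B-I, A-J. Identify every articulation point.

Removing B, for instance, still leaves 1 component. No single vertex removal increases the component count — the graph has no articulation points.

none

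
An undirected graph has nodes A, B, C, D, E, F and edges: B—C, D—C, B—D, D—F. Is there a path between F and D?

Yes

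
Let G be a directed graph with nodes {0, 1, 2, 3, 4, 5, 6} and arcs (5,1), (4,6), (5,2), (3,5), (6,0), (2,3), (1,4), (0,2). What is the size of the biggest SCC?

{0, 1, 2, 3, 4, 5, 6} are all mutually reachable — one SCC of size 7.
The largest has 7 vertices.

7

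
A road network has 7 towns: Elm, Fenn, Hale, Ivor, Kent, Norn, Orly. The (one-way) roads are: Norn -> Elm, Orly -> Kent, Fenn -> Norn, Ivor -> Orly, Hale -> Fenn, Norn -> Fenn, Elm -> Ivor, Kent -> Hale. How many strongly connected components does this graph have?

{Elm, Fenn, Hale, Ivor, Kent, Norn, Orly} are all mutually reachable — one SCC of size 7.
That gives 1 strongly connected component.

1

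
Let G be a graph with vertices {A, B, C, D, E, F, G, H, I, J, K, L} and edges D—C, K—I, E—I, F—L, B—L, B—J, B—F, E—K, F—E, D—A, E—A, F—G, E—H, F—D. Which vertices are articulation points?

Removing B increases the component count from 1 to 2, so B is a cut vertex.
Removing D increases the component count from 1 to 2, so D is a cut vertex.
Removing E increases the component count from 1 to 3, so E is a cut vertex.
Likewise F is a cut vertex.
By contrast removing J leaves 1 component; it is not a cut vertex. No other vertex is a cut vertex either.

B, D, E, F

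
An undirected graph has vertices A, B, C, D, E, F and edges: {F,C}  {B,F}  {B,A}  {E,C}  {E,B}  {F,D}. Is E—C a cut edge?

No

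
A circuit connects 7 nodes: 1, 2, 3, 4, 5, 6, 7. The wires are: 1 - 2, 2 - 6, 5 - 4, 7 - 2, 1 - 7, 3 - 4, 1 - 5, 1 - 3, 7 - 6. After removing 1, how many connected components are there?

2

With 1 gone, the remaining components are: {2, 6, 7}; {3, 4, 5}.
That is 2 components.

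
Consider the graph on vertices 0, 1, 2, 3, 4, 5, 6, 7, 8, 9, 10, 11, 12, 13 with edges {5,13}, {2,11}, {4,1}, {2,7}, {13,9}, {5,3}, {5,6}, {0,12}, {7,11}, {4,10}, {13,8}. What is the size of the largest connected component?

Starting from 0 we can reach 0, 12. That is one component of size 2.
Starting from 1 we can reach 1, 4, 10. That is one component of size 3.
Starting from 2 we can reach 2, 7, 11. That is one component of size 3.
Starting from 3 we can reach 3, 5, 6, 8, 9, 13. That is one component of size 6.
The largest has 6 vertices.

6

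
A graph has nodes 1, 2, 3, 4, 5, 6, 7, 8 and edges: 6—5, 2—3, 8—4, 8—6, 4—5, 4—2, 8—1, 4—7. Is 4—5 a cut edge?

No

After removing 4—5, the path 4-8-6-5 still connects them, so the edge is not a bridge.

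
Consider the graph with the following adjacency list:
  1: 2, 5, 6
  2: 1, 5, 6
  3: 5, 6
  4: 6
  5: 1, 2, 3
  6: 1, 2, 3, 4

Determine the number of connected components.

Starting from 1 we can reach 1, 2, 3, 4, 5, 6. That is one component of size 6.
Total: 1 component.

1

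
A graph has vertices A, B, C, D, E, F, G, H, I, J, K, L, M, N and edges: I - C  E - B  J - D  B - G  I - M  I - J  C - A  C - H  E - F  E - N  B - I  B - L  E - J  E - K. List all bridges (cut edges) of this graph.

The edges on the cycle E-B-I-J-E are not bridges since each lies on that cycle.
But removing I - C disconnects I from C; removing J - D disconnects J from D; removing I - M disconnects I from M; removing E - K disconnects E from K — these are bridges.
In total 10 edges are bridges.

A-C, B-G, B-L, C-H, C-I, D-J, E-F, E-K, E-N, I-M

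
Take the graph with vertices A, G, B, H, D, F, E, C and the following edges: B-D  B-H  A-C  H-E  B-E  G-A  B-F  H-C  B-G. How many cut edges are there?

2

The edges on the cycle B-H-C-A-G-B are not bridges since each lies on that cycle.
But removing B-F disconnects B from F; removing B-D disconnects B from D — these are bridges.
That makes 2 bridges.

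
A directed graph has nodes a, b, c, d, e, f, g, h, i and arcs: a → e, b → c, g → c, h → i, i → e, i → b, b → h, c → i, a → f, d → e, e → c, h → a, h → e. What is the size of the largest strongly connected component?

6

{a, b, c, e, h, i} are all mutually reachable — one SCC of size 6.
{g} is an SCC by itself.
{d} is an SCC by itself.
{f} is an SCC by itself.
The largest has 6 vertices.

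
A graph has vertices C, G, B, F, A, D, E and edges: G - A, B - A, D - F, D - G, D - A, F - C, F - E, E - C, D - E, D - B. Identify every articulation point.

Removing D increases the component count from 1 to 2, so D is a cut vertex.
By contrast removing A leaves 1 component; it is not a cut vertex. No other vertex is a cut vertex either.

D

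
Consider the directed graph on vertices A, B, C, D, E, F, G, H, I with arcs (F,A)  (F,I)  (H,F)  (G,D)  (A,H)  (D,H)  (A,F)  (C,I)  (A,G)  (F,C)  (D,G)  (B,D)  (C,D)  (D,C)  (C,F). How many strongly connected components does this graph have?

{A, C, D, F, G, H} are all mutually reachable — one SCC of size 6.
{B} is an SCC by itself.
{E} is an SCC by itself.
{I} is an SCC by itself.
That gives 4 strongly connected components.

4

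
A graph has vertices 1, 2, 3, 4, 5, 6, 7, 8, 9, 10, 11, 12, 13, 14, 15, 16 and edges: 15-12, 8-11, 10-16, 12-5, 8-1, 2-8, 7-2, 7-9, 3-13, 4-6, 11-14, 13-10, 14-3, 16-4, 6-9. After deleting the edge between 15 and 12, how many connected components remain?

3

Before removal there are 2 components.
15-12 is a bridge — removing it separates 15's side from 12's side.
After removal: 3 components.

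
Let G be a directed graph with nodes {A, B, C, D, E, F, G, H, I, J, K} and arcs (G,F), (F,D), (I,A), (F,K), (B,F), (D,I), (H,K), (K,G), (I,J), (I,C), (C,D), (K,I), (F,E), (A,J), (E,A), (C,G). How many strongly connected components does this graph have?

6

{C, D, F, G, I, K} are all mutually reachable — one SCC of size 6.
{E} is an SCC by itself.
{J} is an SCC by itself.
{A} is an SCC by itself.
{H} is an SCC by itself.
(and 1 more singleton SCC)
That gives 6 strongly connected components.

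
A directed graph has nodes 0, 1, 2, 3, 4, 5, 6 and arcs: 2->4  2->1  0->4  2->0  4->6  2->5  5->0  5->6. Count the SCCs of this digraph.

{4} is an SCC by itself.
{3} is an SCC by itself.
{1} is an SCC by itself.
{5} is an SCC by itself.
{0} is an SCC by itself.
(and 2 more singleton SCCs)
That gives 7 strongly connected components.

7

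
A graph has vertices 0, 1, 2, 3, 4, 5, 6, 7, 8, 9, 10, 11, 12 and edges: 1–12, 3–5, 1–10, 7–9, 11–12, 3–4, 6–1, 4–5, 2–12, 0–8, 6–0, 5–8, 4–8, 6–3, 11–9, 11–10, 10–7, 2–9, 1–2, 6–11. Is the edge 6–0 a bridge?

No

After removing 6–0, the path 6-3-4-8-0 still connects them, so the edge is not a bridge.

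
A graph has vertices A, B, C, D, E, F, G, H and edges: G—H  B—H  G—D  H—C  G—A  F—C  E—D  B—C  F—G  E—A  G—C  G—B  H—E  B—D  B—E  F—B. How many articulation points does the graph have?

0

Removing A, for instance, still leaves 1 component. No single vertex removal increases the component count — the graph has no articulation points.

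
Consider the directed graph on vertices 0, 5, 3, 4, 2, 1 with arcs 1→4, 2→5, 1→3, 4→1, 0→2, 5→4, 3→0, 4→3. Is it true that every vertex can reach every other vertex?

From 1 we can reach every vertex (0, 1, 2, 3, 4, 5), and every vertex can reach 1 (0, 1, 2, 3, 4, 5). So the whole graph is one strongly connected component.

Yes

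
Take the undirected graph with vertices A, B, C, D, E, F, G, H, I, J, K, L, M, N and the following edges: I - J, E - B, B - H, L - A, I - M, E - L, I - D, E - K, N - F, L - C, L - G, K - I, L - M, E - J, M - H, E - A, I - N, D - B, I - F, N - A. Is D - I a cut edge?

No

After removing D - I, the path D-B-E-K-I still connects them, so the edge is not a bridge.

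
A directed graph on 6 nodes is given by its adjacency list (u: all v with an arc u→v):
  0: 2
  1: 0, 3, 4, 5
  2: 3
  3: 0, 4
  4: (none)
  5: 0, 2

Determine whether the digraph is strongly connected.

There is no directed path from 2 to 5, so the graph is not strongly connected.

No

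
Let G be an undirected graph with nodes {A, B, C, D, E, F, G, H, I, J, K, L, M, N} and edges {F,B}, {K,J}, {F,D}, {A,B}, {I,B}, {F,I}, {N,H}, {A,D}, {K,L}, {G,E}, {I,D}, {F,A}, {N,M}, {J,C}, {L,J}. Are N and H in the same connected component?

Yes

From N we can reach H, M, N, which includes H.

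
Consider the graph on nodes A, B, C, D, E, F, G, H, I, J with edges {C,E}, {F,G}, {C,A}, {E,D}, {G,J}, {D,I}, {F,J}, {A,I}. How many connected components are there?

4

B is isolated — a component by itself.
H is isolated — a component by itself.
Starting from F we can reach F, G, J. That is one component of size 3.
Starting from A we can reach A, C, D, E, I. That is one component of size 5.
Total: 4 components.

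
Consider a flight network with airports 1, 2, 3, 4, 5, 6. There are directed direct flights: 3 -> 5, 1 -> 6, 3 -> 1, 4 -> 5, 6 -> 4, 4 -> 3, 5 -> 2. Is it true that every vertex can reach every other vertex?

No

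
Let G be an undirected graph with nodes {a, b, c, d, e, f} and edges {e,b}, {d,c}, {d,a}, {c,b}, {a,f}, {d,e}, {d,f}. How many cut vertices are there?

1

Removing d increases the component count from 1 to 2, so d is a cut vertex.
By contrast removing f leaves 1 component; it is not a cut vertex. No other vertex is a cut vertex either.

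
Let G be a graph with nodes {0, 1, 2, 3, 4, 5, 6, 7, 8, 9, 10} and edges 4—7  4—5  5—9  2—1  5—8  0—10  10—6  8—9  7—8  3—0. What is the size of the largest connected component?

5

Starting from 1 we can reach 1, 2. That is one component of size 2.
Starting from 0 we can reach 0, 3, 6, 10. That is one component of size 4.
Starting from 4 we can reach 4, 5, 7, 8, 9. That is one component of size 5.
The largest has 5 vertices.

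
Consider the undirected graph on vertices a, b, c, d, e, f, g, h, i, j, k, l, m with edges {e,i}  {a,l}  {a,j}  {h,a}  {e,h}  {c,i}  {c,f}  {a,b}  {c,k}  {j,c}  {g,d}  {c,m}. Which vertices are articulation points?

Removing a increases the component count from 2 to 4, so a is a cut vertex.
Removing c increases the component count from 2 to 5, so c is a cut vertex.
By contrast removing e leaves 2 components; it is not a cut vertex. No other vertex is a cut vertex either.

a, c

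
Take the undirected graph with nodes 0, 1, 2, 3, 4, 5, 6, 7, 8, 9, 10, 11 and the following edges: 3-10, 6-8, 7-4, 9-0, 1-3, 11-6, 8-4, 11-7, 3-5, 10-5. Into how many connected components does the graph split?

2 is isolated — a component by itself.
Starting from 0 we can reach 0, 9. That is one component of size 2.
Starting from 1 we can reach 1, 3, 5, 10. That is one component of size 4.
Starting from 4 we can reach 4, 6, 7, 8, 11. That is one component of size 5.
Total: 4 components.

4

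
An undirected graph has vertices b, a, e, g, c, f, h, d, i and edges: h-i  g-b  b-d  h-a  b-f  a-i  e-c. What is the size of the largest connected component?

Starting from c we can reach c, e. That is one component of size 2.
Starting from a we can reach a, h, i. That is one component of size 3.
Starting from b we can reach b, d, f, g. That is one component of size 4.
The largest has 4 vertices.

4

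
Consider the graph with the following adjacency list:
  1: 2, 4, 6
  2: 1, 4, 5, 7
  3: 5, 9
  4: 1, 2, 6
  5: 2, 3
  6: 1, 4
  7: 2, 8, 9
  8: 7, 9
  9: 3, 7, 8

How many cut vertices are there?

1

Removing 2 increases the component count from 1 to 2, so 2 is a cut vertex.
By contrast removing 7 leaves 1 component; it is not a cut vertex. No other vertex is a cut vertex either.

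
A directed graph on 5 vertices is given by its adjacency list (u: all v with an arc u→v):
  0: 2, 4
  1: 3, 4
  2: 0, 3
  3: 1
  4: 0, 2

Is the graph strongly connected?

Yes

From 2 we can reach every vertex (0, 1, 2, 3, 4), and every vertex can reach 2 (0, 1, 2, 3, 4). So the whole graph is one strongly connected component.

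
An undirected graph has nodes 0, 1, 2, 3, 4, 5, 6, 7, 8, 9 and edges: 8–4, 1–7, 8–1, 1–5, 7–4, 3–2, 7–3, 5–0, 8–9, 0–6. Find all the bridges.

0-5, 0-6, 1-5, 2-3, 3-7, 8-9

The edges on the cycle 8-1-7-4-8 are not bridges since each lies on that cycle.
But removing 8–9 disconnects 8 from 9; removing 2–3 disconnects 2 from 3; removing 5–0 disconnects 5 from 0; removing 1–5 disconnects 1 from 5 — these are bridges.
In total 6 edges are bridges.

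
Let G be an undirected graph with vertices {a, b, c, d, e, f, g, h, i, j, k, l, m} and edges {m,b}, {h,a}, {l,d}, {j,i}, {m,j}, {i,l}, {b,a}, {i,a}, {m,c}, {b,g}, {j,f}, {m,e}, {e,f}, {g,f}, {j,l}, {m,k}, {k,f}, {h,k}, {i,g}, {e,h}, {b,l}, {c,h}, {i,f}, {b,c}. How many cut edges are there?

The edges on the cycle m-j-i-a-h-e-m are not bridges since each lies on that cycle.
But removing l-d disconnects l from d — this is a bridge.

1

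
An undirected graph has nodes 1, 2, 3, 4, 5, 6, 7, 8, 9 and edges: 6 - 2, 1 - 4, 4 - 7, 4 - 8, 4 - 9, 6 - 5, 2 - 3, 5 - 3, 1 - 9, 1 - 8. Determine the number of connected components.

Starting from 2 we can reach 2, 3, 5, 6. That is one component of size 4.
Starting from 1 we can reach 1, 4, 7, 8, 9. That is one component of size 5.
Total: 2 components.

2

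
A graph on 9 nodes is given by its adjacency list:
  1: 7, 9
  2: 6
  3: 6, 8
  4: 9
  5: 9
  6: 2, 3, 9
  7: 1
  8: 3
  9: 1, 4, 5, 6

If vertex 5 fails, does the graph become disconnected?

No

Deleting 5 leaves 1 component (was 1), so 5 is not a cut vertex.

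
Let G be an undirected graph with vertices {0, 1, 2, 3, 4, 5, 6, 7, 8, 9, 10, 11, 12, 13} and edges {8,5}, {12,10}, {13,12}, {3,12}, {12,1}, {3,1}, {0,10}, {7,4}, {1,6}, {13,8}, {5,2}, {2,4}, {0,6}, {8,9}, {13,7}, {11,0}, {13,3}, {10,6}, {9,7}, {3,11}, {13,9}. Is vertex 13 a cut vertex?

Yes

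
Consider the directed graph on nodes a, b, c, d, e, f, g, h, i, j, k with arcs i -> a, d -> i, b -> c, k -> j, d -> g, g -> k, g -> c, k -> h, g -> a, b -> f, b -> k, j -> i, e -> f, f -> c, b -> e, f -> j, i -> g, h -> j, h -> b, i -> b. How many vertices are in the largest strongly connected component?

8

{b, e, f, g, h, i, j, k} are all mutually reachable — one SCC of size 8.
{a} is an SCC by itself.
{c} is an SCC by itself.
{d} is an SCC by itself.
The largest has 8 vertices.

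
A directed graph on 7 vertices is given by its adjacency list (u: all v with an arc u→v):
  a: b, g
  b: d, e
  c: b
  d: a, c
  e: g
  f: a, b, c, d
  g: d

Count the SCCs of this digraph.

{a, b, c, d, e, g} are all mutually reachable — one SCC of size 6.
{f} is an SCC by itself.
That gives 2 strongly connected components.

2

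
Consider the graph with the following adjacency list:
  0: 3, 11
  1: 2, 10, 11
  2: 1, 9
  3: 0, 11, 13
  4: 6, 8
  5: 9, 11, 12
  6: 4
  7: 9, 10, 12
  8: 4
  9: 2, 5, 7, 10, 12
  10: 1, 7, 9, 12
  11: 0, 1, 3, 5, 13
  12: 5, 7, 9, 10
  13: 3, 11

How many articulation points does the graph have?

2

Removing 4 increases the component count from 2 to 3, so 4 is a cut vertex.
Removing 11 increases the component count from 2 to 3, so 11 is a cut vertex.
By contrast removing 6 leaves 2 components; it is not a cut vertex. No other vertex is a cut vertex either.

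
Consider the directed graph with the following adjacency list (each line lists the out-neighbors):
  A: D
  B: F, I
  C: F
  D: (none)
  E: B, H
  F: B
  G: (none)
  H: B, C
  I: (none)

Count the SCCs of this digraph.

8

{B, F} are all mutually reachable — one SCC of size 2.
{A} is an SCC by itself.
{D} is an SCC by itself.
{G} is an SCC by itself.
{E} is an SCC by itself.
(and 3 more singleton SCCs)
That gives 8 strongly connected components.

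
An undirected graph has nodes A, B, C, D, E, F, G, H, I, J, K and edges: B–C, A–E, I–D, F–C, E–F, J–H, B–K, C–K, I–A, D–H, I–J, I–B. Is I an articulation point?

Deleting I raises the number of components from 2 to 3, so I is a cut vertex.

Yes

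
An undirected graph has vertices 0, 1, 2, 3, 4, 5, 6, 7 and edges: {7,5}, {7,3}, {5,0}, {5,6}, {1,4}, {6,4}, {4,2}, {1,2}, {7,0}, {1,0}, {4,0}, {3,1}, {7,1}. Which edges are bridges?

none

The edges on the cycle 1-4-2-1 are not bridges since each lies on that cycle.
Every edge lies on some cycle, so there are no bridges.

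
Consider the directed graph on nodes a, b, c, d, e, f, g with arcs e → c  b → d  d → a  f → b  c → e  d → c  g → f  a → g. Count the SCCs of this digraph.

2

{a, b, d, f, g} are all mutually reachable — one SCC of size 5.
{c, e} are all mutually reachable — one SCC of size 2.
That gives 2 strongly connected components.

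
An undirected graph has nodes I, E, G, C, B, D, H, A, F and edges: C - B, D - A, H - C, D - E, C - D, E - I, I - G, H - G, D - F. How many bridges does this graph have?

The edges on the cycle H-C-D-E-I-G-H are not bridges since each lies on that cycle.
But removing C - B disconnects C from B; removing F - D disconnects F from D; removing D - A disconnects D from A — these are bridges.
That makes 3 bridges.

3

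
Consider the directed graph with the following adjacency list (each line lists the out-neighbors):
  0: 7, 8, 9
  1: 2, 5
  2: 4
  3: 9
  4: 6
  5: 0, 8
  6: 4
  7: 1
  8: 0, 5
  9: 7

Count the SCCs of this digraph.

{0, 1, 5, 7, 8, 9} are all mutually reachable — one SCC of size 6.
{4, 6} are all mutually reachable — one SCC of size 2.
{3} is an SCC by itself.
{2} is an SCC by itself.
That gives 4 strongly connected components.

4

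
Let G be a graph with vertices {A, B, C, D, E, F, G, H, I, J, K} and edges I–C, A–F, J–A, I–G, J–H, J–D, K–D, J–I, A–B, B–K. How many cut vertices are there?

3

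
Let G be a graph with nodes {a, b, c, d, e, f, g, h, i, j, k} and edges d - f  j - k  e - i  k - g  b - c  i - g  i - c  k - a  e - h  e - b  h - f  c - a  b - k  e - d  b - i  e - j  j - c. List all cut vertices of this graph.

Removing e increases the component count from 1 to 2, so e is a cut vertex.
By contrast removing h leaves 1 component; it is not a cut vertex. No other vertex is a cut vertex either.

e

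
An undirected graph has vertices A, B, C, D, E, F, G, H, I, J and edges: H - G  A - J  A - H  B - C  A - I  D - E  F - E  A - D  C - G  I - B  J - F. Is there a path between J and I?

From J we can reach A, B, C, D, E, F, G, H, I, J, which includes I.

Yes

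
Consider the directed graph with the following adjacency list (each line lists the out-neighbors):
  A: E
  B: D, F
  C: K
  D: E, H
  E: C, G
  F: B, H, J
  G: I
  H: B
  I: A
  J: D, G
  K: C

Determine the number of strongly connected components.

{B, D, F, H, J} are all mutually reachable — one SCC of size 5.
{A, E, G, I} are all mutually reachable — one SCC of size 4.
{C, K} are all mutually reachable — one SCC of size 2.
That gives 3 strongly connected components.

3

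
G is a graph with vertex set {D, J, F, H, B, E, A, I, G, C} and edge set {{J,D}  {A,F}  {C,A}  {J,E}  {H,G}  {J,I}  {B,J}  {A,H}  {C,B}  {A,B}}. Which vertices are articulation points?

Removing A increases the component count from 1 to 3, so A is a cut vertex.
Removing B increases the component count from 1 to 2, so B is a cut vertex.
Removing H increases the component count from 1 to 2, so H is a cut vertex.
Likewise J is a cut vertex.
By contrast removing C leaves 1 component; it is not a cut vertex. No other vertex is a cut vertex either.

A, B, H, J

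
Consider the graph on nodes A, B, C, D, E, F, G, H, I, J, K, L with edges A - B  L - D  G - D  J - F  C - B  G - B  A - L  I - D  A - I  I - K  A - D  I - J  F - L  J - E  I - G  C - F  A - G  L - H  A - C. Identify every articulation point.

I, J, L

Removing I increases the component count from 1 to 2, so I is a cut vertex.
Removing J increases the component count from 1 to 2, so J is a cut vertex.
Removing L increases the component count from 1 to 2, so L is a cut vertex.
By contrast removing F leaves 1 component; it is not a cut vertex. No other vertex is a cut vertex either.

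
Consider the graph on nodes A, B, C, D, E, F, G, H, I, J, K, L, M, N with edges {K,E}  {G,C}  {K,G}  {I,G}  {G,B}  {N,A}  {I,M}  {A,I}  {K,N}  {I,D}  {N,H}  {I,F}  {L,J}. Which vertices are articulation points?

G, I, K, N

Removing G increases the component count from 2 to 4, so G is a cut vertex.
Removing I increases the component count from 2 to 5, so I is a cut vertex.
Removing K increases the component count from 2 to 3, so K is a cut vertex.
Likewise N is a cut vertex.
By contrast removing L leaves 2 components; it is not a cut vertex. No other vertex is a cut vertex either.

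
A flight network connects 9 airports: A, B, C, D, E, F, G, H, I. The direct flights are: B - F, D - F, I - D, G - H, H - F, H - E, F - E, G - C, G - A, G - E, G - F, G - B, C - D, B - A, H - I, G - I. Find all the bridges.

none

The edges on the cycle G-H-I-D-C-G are not bridges since each lies on that cycle.
Every edge lies on some cycle, so there are no bridges.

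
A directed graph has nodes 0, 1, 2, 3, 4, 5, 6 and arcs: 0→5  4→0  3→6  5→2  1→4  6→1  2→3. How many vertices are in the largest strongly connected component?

7

{0, 1, 2, 3, 4, 5, 6} are all mutually reachable — one SCC of size 7.
The largest has 7 vertices.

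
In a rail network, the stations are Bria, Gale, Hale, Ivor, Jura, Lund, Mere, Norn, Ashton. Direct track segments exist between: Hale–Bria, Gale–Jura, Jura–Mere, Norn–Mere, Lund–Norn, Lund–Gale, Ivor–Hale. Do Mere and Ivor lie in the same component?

No

The component containing Mere is {Gale, Jura, Lund, Mere, Norn}, and Ivor is not in it.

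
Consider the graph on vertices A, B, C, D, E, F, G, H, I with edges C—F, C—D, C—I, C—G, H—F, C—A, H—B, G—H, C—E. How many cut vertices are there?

2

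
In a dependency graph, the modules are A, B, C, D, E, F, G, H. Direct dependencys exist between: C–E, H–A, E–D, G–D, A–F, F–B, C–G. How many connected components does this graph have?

2

Starting from A we can reach A, B, F, H. That is one component of size 4.
Starting from C we can reach C, D, E, G. That is one component of size 4.
Total: 2 components.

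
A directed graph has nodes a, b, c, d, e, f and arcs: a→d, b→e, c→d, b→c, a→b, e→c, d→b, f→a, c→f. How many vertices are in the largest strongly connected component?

{a, b, c, d, e, f} are all mutually reachable — one SCC of size 6.
The largest has 6 vertices.

6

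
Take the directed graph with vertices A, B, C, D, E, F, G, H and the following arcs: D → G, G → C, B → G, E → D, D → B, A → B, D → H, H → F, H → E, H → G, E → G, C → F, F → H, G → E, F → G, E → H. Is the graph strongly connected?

There is no directed path from C to A, so the graph is not strongly connected.

No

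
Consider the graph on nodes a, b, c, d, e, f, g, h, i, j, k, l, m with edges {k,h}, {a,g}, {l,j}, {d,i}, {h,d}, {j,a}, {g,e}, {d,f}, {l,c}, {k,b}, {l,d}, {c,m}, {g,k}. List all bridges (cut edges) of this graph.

The edges on the cycle l-j-a-g-k-h-d-l are not bridges since each lies on that cycle.
But removing g–e disconnects g from e; removing l–c disconnects l from c; removing c–m disconnects c from m; removing f–d disconnects f from d — these are bridges.
In total 6 edges are bridges.

b-k, c-l, c-m, d-f, d-i, e-g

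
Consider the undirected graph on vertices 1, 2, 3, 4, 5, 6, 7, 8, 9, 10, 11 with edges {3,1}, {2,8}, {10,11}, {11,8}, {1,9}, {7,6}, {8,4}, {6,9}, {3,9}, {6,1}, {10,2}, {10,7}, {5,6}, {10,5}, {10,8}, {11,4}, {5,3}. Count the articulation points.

1

Removing 10 increases the component count from 1 to 2, so 10 is a cut vertex.
By contrast removing 8 leaves 1 component; it is not a cut vertex. No other vertex is a cut vertex either.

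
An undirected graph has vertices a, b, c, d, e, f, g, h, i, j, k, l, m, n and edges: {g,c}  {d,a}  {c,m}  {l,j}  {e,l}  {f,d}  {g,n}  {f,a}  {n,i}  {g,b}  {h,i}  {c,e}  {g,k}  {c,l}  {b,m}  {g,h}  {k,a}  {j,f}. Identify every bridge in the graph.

The edges on the cycle g-h-i-n-g are not bridges since each lies on that cycle.
Every edge lies on some cycle, so there are no bridges.

none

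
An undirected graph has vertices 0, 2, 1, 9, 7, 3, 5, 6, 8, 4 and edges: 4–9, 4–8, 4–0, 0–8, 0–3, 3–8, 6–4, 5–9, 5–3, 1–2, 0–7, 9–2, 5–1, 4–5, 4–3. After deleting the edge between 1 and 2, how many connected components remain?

1

1 and 2 are still connected via 1-5-9-2, so the component count stays at 1.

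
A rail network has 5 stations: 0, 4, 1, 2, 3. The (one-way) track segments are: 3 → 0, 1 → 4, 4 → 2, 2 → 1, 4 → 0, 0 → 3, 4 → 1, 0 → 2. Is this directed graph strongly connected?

Yes

From 1 we can reach every vertex (0, 1, 2, 3, 4), and every vertex can reach 1 (0, 1, 2, 3, 4). So the whole graph is one strongly connected component.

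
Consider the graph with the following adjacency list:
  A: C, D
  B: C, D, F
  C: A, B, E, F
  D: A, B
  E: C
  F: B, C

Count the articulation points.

Removing C increases the component count from 1 to 2, so C is a cut vertex.
By contrast removing A leaves 1 component; it is not a cut vertex. No other vertex is a cut vertex either.

1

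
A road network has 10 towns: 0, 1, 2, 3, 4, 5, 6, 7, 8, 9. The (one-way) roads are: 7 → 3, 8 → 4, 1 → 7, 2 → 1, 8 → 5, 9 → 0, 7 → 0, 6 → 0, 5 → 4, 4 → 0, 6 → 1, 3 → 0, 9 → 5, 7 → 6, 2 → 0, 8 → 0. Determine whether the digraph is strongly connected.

No

There is no directed path from 1 to 9, so the graph is not strongly connected.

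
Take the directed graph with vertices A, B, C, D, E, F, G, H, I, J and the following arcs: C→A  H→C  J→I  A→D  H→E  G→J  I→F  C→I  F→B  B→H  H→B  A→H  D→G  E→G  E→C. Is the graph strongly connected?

From A we can reach every vertex (A, B, C, D, E, F, G, H, I, J), and every vertex can reach A (A, B, C, D, E, F, G, H, I, J). So the whole graph is one strongly connected component.

Yes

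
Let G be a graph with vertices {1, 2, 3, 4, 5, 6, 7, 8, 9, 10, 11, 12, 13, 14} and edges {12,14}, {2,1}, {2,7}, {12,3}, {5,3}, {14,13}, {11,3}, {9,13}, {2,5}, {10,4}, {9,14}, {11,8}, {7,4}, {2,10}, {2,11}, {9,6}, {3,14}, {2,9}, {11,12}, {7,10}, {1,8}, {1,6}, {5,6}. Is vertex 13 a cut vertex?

No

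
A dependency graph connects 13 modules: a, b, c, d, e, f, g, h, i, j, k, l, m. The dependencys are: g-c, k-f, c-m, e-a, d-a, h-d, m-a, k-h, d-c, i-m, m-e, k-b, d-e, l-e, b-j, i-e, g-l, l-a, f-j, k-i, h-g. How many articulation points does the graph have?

1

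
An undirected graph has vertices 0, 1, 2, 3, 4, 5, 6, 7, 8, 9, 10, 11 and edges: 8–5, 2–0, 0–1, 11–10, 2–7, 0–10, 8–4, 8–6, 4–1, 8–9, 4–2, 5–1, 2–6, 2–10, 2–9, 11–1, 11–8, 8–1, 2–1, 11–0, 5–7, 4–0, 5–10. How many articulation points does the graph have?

0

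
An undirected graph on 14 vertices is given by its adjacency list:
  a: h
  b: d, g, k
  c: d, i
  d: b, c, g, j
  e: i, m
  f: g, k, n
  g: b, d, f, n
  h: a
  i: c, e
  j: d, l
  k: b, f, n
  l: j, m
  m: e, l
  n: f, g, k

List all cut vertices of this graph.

Removing d increases the component count from 2 to 3, so d is a cut vertex.
By contrast removing h leaves 2 components; it is not a cut vertex. No other vertex is a cut vertex either.

d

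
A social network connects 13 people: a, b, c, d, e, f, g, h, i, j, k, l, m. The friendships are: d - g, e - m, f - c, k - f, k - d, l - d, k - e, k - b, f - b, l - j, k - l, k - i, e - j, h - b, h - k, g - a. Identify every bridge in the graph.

The edges on the cycle h-k-f-b-h are not bridges since each lies on that cycle.
But removing c - f disconnects c from f; removing g - a disconnects g from a; removing d - g disconnects d from g; removing e - m disconnects e from m — these are bridges.
In total 5 edges are bridges.

a-g, c-f, d-g, e-m, i-k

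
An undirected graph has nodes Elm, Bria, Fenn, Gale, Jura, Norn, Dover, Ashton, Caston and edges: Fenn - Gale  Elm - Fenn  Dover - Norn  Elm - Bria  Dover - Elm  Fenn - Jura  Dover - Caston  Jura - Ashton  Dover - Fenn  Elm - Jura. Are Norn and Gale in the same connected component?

From Norn we can reach Elm, Bria, Fenn, Gale, Jura, Norn, Dover, Ashton, Caston, which includes Gale.

Yes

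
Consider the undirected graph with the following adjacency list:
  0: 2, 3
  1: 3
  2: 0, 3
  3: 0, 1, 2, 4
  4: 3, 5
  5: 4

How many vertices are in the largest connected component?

6

Starting from 0 we can reach 0, 1, 2, 3, 4, 5. That is one component of size 6.
The largest has 6 vertices.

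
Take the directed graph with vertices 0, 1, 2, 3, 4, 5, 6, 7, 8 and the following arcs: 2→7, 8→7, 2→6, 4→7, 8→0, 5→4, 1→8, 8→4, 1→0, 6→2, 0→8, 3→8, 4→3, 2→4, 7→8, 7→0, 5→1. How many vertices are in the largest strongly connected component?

5

{0, 3, 4, 7, 8} are all mutually reachable — one SCC of size 5.
{2, 6} are all mutually reachable — one SCC of size 2.
{1} is an SCC by itself.
{5} is an SCC by itself.
The largest has 5 vertices.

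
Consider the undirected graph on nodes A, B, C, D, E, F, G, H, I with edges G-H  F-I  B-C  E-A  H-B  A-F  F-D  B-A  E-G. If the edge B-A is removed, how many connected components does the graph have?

B and A are still connected via B-H-G-E-A, so the component count stays at 1.

1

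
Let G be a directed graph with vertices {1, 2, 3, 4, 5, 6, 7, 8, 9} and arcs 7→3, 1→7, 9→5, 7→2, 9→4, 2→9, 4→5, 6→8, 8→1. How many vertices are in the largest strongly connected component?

{8} is an SCC by itself.
{1} is an SCC by itself.
{7} is an SCC by itself.
{2} is an SCC by itself.
{3} is an SCC by itself.
(and 4 more singleton SCCs)
The largest has 1 vertex.

1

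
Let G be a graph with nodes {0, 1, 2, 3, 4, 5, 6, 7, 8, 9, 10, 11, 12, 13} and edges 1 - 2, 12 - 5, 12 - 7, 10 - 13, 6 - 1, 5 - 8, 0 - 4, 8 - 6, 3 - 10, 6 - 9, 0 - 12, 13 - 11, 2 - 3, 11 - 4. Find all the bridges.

12-7, 6-9

The edges on the cycle 0-12-5-8-6-1-2-3-10-13-11-4-0 are not bridges since each lies on that cycle.
But removing 6 - 9 disconnects 6 from 9; removing 12 - 7 disconnects 12 from 7 — these are bridges.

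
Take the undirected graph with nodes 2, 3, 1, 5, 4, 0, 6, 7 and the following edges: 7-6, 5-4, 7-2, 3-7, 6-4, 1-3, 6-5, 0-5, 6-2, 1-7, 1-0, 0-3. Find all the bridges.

none

The edges on the cycle 1-0-5-4-6-7-3-1 are not bridges since each lies on that cycle.
Every edge lies on some cycle, so there are no bridges.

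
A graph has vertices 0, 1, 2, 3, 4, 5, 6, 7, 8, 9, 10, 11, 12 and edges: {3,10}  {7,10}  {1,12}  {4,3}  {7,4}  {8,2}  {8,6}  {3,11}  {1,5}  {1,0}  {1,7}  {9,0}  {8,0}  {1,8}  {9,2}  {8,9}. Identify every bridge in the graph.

1-12, 1-5, 1-7, 11-3, 6-8

The edges on the cycle 7-4-3-10-7 are not bridges since each lies on that cycle.
But removing 7-1 disconnects 7 from 1; removing 8-6 disconnects 8 from 6; removing 12-1 disconnects 12 from 1; removing 3-11 disconnects 3 from 11 — these are bridges.
In total 5 edges are bridges.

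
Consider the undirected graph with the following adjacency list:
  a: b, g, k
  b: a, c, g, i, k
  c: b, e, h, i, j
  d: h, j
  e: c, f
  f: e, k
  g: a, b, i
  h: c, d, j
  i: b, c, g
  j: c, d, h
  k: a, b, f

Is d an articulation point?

No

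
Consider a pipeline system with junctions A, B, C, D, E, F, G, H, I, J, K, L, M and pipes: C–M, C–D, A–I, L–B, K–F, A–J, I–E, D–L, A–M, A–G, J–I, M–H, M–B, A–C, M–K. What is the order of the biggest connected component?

13

Starting from A we can reach A, B, C, D, E, F, G, H, I, J, K, L, M. That is one component of size 13.
The largest has 13 vertices.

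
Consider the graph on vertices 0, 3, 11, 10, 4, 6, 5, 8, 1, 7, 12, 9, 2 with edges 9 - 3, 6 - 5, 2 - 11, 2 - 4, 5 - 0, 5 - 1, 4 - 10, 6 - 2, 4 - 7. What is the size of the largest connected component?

9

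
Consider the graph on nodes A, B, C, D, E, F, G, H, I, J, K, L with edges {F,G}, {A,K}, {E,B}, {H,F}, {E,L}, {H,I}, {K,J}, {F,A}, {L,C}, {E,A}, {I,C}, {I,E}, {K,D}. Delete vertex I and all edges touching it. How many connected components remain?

1

With I gone, the remaining components are: {A, B, C, D, E, F, G, H, J, K, L}.
That is 1 component.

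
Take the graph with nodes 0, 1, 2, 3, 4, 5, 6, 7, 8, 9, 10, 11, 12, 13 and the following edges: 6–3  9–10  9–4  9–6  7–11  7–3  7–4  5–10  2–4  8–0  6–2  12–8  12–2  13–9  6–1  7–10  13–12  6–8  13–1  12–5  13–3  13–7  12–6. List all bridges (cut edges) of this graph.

The edges on the cycle 13-9-6-8-12-13 are not bridges since each lies on that cycle.
But removing 8–0 disconnects 8 from 0; removing 11–7 disconnects 11 from 7 — these are bridges.

0-8, 11-7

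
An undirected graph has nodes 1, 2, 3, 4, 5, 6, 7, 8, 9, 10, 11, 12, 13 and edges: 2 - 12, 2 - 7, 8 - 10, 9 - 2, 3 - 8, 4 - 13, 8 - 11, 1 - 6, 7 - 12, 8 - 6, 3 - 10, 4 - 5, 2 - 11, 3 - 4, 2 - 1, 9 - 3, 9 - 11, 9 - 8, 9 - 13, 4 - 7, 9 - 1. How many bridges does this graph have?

1

The edges on the cycle 9-2-11-8-9 are not bridges since each lies on that cycle.
But removing 5 - 4 disconnects 5 from 4 — this is a bridge.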